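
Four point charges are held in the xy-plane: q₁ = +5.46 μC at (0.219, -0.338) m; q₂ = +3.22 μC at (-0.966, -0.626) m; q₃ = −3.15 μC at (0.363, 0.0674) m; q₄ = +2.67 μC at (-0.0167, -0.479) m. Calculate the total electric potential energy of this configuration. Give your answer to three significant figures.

The assembly work is the sum of pairwise potential energies, U = Σ_{i<j} kqᵢqⱼ/rᵢⱼ.
Pair separations: r₁₂ = 1.22 m, r₁₃ = 0.430 m, r₁₄ = 0.275 m, r₂₃ = 1.50 m, r₂₄ = 0.961 m, r₃₄ = 0.665 m.
Summing all 6 pair terms gives U = 0.153 J.

0.153 J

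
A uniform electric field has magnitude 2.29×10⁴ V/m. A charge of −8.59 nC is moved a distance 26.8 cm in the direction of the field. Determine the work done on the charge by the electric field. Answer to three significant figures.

The potential change for a displacement 26.8 cm in the direction of the field is ΔV = −Ed = -6140 V.
W_field = −qΔV = -5.27×10⁻⁵ J.

-5.27×10⁻⁵ J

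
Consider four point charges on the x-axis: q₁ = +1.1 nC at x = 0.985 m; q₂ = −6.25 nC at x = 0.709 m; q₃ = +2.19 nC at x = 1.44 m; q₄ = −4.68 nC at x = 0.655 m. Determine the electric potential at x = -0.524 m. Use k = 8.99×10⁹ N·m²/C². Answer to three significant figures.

Electric potential is a scalar, so the contributions from each charge add algebraically: V = Σ kqᵢ/rᵢ.
Distances from the field point to each charge: r₁ = 1.51 m, r₂ = 1.23 m, r₃ = 1.96 m, r₄ = 1.18 m.
V = k[(1.10×10⁻⁹)/(1.51) + (-6.25×10⁻⁹)/(1.23) + (2.19×10⁻⁹)/(1.96) + (-4.68×10⁻⁹)/(1.18)] = -64.7 V.

-64.7 V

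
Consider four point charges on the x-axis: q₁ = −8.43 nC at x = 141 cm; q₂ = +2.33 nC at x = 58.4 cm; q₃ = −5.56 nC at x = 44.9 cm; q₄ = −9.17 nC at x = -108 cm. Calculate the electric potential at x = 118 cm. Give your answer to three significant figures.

-399 V

Electric potential is a scalar, so the contributions from each charge add algebraically: V = Σ kqᵢ/rᵢ.
Distances from the field point to each charge: r₁ = 0.230 m, r₂ = 0.596 m, r₃ = 0.731 m, r₄ = 2.26 m.
V = k[(-8.43×10⁻⁹)/(0.230) + (2.33×10⁻⁹)/(0.596) + (-5.56×10⁻⁹)/(0.731) + (-9.17×10⁻⁹)/(2.26)] = -399 V.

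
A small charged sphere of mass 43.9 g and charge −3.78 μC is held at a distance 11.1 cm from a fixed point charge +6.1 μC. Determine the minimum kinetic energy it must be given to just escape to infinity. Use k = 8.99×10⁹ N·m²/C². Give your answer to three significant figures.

To just escape, total mechanical energy must reach zero at infinity: ½mv²_min + U = 0, so ½mv²_min = −U = |kQq|/r.
|U| = |kQq|/r = (8.99×10⁹ N·m²/C²)(6.10×10⁻⁶)(3.78×10⁻⁶)/(0.111) = 1.87 J.

1.87 J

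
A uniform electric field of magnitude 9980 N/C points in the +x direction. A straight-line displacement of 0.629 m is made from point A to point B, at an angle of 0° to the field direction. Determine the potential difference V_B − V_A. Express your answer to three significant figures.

-6280 V

Only the component of displacement along E changes the potential: ΔV = −E·d·cosθ.
ΔV = −(9980 V/m)(0.629 m)cos0° = -6280 V.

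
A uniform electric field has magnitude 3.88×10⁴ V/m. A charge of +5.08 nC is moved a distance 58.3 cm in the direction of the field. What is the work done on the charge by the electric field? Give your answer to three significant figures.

1.15×10⁻⁴ J

The potential change for a displacement 58.3 cm in the direction of the field is ΔV = −Ed = -2.26×10⁴ V.
W_field = −qΔV = 1.15×10⁻⁴ J.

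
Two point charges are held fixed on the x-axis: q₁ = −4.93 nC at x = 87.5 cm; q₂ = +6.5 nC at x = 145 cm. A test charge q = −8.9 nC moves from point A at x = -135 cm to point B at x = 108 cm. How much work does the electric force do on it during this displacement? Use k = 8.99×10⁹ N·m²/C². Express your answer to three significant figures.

-5.27×10⁻⁷ J

The work done by the electric force is W_field = −ΔU = −q(V_B − V_A) = q(V_A − V_B).
At A: distances to the source charges are 2.23 m, 2.80 m; V_A = Σ kqᵢ/rᵢ = 0.950 V.
At B: distances to the source charges are 0.205 m, 0.370 m; V_B = Σ kqᵢ/rᵢ = -58.3 V.
ΔV = V_B − V_A = -59.2 V.
W_field = −qΔV = −(-8.90×10⁻⁹ C)(-59.2 V) = -5.27×10⁻⁷ J.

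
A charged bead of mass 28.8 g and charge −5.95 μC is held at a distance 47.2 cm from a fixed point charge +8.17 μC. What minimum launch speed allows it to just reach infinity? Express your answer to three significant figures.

To just escape, total mechanical energy must reach zero at infinity: ½mv²_min + U = 0, so ½mv²_min = −U = |kQq|/r.
|U| = |kQq|/r = (8.99×10⁹ N·m²/C²)(8.17×10⁻⁶)(5.95×10⁻⁶)/(0.472) = 0.926 J.
v_min = √(2|U|/m) = √(2·0.926/0.0288) = 8.02 m/s.

8.02 m/s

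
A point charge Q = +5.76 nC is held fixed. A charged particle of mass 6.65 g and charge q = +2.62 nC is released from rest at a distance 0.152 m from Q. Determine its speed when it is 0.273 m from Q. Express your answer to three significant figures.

0.0109 m/s

Only the electrostatic force acts, so mechanical energy is conserved: ½mv² = U₁ − U₂ = kQq(1/r₁ − 1/r₂).
U₁ − U₂ = (8.99×10⁹ N·m²/C²)(5.76×10⁻⁹ C)(2.62×10⁻⁹ C)(1/0.152 − 1/0.273) = 3.96×10⁻⁷ J.
v = √(2·3.96×10⁻⁷/6.65×10⁻³) = 0.0109 m/s.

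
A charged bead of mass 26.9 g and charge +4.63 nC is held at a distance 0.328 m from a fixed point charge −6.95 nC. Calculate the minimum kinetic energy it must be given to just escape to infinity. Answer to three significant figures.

To just escape, total mechanical energy must reach zero at infinity: ½mv²_min + U = 0, so ½mv²_min = −U = |kQq|/r.
|U| = |kQq|/r = (8.99×10⁹ N·m²/C²)(6.95×10⁻⁹)(4.63×10⁻⁹)/(0.328) = 8.82×10⁻⁷ J.

8.82×10⁻⁷ J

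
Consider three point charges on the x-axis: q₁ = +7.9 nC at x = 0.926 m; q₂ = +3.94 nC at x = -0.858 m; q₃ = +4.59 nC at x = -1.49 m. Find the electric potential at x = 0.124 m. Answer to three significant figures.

150 V

Electric potential is a scalar, so the contributions from each charge add algebraically: V = Σ kqᵢ/rᵢ.
Distances from the field point to each charge: r₁ = 0.802 m, r₂ = 0.982 m, r₃ = 1.61 m.
V = k[(7.90×10⁻⁹)/(0.802) + (3.94×10⁻⁹)/(0.982) + (4.59×10⁻⁹)/(1.61)] = 150 V.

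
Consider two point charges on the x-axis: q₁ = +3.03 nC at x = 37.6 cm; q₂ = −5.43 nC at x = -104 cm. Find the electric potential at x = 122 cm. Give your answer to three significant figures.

10.7 V

The total potential is the scalar sum of each charge's contribution, V = Σ kqᵢ/rᵢ.
Distances from the field point to each charge: r₁ = 0.844 m, r₂ = 2.26 m.
V = k[(3.03×10⁻⁹)/(0.844) + (-5.43×10⁻⁹)/(2.26)] = 10.7 V.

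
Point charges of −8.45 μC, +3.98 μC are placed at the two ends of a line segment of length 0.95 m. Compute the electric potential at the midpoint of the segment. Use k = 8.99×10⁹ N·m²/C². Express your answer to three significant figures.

-8.46×10⁴ V

The total potential is the scalar sum of each charge's contribution, V = Σ kqᵢ/rᵢ.
Each charge is 0.475 m from the midpoint.
V = k[(-8.45×10⁻⁶)/(0.475) + (3.98×10⁻⁶)/(0.475)] = -8.46×10⁴ V.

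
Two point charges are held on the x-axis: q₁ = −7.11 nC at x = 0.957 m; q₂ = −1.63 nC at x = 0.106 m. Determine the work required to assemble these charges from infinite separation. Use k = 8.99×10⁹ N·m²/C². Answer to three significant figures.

1.22×10⁻⁷ J

The work to assemble the configuration equals its total potential energy, U = Σ kqᵢqⱼ/rᵢⱼ over all pairs.
Pair separations: r₁₂ = 0.851 m.
U = (1.22×10⁻⁷) = 1.22×10⁻⁷ J.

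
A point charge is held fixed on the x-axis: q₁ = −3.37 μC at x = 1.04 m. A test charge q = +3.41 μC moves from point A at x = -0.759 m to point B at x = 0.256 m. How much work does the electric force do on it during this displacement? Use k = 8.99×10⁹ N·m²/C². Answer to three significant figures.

The work done by the electric force is W_field = −ΔU = −q(V_B − V_A) = q(V_A − V_B).
At A: distance to the source charge is 1.80 m; V_A = kq₁/r = -1.68×10⁴ V.
At B: distance to the source charge is 0.784 m; V_B = kq₁/r = -3.86×10⁴ V.
ΔV = V_B − V_A = -2.18×10⁴ V.
W_field = −qΔV = −(3.41×10⁻⁶ C)(-2.18×10⁴ V) = 0.0743 J.

0.0743 J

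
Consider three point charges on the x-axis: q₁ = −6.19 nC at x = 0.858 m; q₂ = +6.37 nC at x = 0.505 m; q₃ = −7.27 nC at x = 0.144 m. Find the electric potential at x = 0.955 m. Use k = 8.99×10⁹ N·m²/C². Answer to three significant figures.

-527 V

Electric potential is a scalar, so the contributions from each charge add algebraically: V = Σ kqᵢ/rᵢ.
Distances from the field point to each charge: r₁ = 0.0970 m, r₂ = 0.450 m, r₃ = 0.811 m.
V = k[(-6.19×10⁻⁹)/(0.0970) + (6.37×10⁻⁹)/(0.450) + (-7.27×10⁻⁹)/(0.811)] = -527 V.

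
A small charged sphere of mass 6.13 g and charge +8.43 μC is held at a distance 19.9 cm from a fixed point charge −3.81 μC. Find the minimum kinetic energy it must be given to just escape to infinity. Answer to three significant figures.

1.45 J

To just escape, total mechanical energy must reach zero at infinity: ½mv²_min + U = 0, so ½mv²_min = −U = |kQq|/r.
|U| = |kQq|/r = (8.99×10⁹ N·m²/C²)(3.81×10⁻⁶)(8.43×10⁻⁶)/(0.199) = 1.45 J.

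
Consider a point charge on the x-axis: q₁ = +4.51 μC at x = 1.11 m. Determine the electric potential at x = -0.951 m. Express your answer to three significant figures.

1.97×10⁴ V

Electric potential is a scalar, so the contributions from each charge add algebraically: V = Σ kqᵢ/rᵢ.
V = k[(4.51×10⁻⁶)/(2.06)] = 1.97×10⁴ V.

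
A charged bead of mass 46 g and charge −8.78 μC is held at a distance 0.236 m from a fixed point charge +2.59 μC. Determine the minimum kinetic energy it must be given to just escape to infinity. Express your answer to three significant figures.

0.866 J

To just escape, total mechanical energy must reach zero at infinity: ½mv²_min + U = 0, so ½mv²_min = −U = |kQq|/r.
|U| = |kQq|/r = (8.99×10⁹ N·m²/C²)(2.59×10⁻⁶)(8.78×10⁻⁶)/(0.236) = 0.866 J.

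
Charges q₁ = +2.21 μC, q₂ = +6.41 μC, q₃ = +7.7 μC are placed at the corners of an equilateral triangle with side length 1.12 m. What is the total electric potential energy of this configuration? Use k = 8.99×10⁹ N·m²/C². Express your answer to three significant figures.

The work to assemble the configuration equals its total potential energy, U = Σ kqᵢqⱼ/rᵢⱼ over all pairs.
All three pair separations equal the side length, 1.12 m.
U = (0.114) + (0.137) + (0.396) = 0.646 J.

0.646 J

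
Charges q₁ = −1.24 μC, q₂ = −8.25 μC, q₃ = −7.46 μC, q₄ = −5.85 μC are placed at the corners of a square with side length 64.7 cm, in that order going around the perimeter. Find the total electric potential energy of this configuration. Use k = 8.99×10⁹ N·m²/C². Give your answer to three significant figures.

The assembly work is the sum of pairwise potential energies, U = Σ_{i<j} kqᵢqⱼ/rᵢⱼ.
The four side pairs have separation 0.647 m and the two diagonal pairs 0.915 m.
Summing all 6 pair terms gives U = 2.27 J.

2.27 J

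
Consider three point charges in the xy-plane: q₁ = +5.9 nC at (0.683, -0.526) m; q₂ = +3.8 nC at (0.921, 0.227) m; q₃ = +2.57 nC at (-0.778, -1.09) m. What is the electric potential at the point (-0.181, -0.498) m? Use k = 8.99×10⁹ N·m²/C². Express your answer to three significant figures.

115 V

Electric potential is a scalar, so the contributions from each charge add algebraically: V = Σ kqᵢ/rᵢ.
Distances from the field point to each charge: r₁ = 0.864 m, r₂ = 1.32 m, r₃ = 0.841 m.
V = k[(5.90×10⁻⁹)/(0.864) + (3.80×10⁻⁹)/(1.32) + (2.57×10⁻⁹)/(0.841)] = 115 V.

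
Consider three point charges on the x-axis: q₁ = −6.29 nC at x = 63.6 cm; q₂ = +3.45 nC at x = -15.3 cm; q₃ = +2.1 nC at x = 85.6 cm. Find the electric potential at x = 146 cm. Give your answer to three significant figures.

Electric potential is a scalar, so the contributions from each charge add algebraically: V = Σ kqᵢ/rᵢ.
Distances from the field point to each charge: r₁ = 0.824 m, r₂ = 1.61 m, r₃ = 0.604 m.
V = k[(-6.29×10⁻⁹)/(0.824) + (3.45×10⁻⁹)/(1.61) + (2.10×10⁻⁹)/(0.604)] = -18.1 V.

-18.1 V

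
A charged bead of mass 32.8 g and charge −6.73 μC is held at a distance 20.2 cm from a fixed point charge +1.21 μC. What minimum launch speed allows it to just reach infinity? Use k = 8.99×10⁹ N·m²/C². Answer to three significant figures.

4.70 m/s

To just escape, total mechanical energy must reach zero at infinity: ½mv²_min + U = 0, so ½mv²_min = −U = |kQq|/r.
|U| = |kQq|/r = (8.99×10⁹ N·m²/C²)(1.21×10⁻⁶)(6.73×10⁻⁶)/(0.202) = 0.362 J.
v_min = √(2|U|/m) = √(2·0.362/0.0328) = 4.70 m/s.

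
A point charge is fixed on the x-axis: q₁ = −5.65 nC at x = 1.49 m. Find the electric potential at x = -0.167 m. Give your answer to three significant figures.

Electric potential is a scalar, so the contributions from each charge add algebraically: V = Σ kqᵢ/rᵢ.
V = k[(-5.65×10⁻⁹)/(1.66)] = -30.7 V.

-30.7 V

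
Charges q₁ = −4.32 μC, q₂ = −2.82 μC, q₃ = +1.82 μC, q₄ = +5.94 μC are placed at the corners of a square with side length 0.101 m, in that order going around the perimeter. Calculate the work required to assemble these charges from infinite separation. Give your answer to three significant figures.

-2.24 J

The assembly work is the sum of pairwise potential energies, U = Σ_{i<j} kqᵢqⱼ/rᵢⱼ.
The four side pairs have separation 0.101 m and the two diagonal pairs 0.143 m.
Summing all 6 pair terms gives U = -2.24 J.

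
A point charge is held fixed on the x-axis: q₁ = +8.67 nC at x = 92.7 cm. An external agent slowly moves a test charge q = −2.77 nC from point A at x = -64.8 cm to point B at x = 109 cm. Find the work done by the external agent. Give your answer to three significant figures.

-1.19×10⁻⁶ J

For quasistatic motion the external work equals the change in potential energy: W_ext = qΔV = q(V_B − V_A).
At A: distance to the source charge is 1.58 m; V_A = kq₁/r = 49.5 V.
At B: distance to the source charge is 0.163 m; V_B = kq₁/r = 478 V.
ΔV = V_B − V_A = 429 V.
W_ext = qΔV = (-2.77×10⁻⁹ C)(429 V) = -1.19×10⁻⁶ J.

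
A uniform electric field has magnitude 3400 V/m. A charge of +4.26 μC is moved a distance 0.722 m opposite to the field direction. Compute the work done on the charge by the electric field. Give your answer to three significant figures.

-0.0105 J

The potential change for a displacement 0.722 m opposite to the field direction is ΔV = +Ed = 2450 V.
W_field = −qΔV = -0.0105 J.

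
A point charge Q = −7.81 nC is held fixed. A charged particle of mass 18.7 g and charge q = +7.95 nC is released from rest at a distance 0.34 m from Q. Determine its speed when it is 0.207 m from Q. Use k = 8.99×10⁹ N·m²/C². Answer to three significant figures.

Only the electrostatic force acts, so mechanical energy is conserved: ½mv² = U₁ − U₂ = kQq(1/r₁ − 1/r₂).
U₁ − U₂ = (8.99×10⁹ N·m²/C²)(-7.81×10⁻⁹ C)(7.95×10⁻⁹ C)(1/0.340 − 1/0.207) = 1.05×10⁻⁶ J.
v = √(2·1.05×10⁻⁶/0.0187) = 0.0106 m/s.

0.0106 m/s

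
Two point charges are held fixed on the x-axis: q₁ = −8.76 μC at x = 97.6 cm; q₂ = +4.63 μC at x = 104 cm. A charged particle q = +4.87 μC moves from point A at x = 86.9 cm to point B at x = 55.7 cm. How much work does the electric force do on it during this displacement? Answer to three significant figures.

The work done by the electric force is W_field = −ΔU = −q(V_B − V_A) = q(V_A − V_B).
At A: distances to the source charges are 0.107 m, 0.171 m; V_A = Σ kqᵢ/rᵢ = -4.93×10⁵ V.
At B: distances to the source charges are 0.419 m, 0.483 m; V_B = Σ kqᵢ/rᵢ = -1.02×10⁵ V.
ΔV = V_B − V_A = 3.91×10⁵ V.
W_field = −qΔV = −(4.87×10⁻⁶ C)(3.91×10⁵ V) = -1.90 J.

-1.90 J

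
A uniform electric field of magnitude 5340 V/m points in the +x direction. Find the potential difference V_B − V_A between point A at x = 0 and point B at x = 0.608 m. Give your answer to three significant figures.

-3250 V

In a uniform field, potential decreases in the direction of E: V_B − V_A = −E·Δx.
V_B − V_A = −(5340 V/m)(0.608 m) = -3250 V.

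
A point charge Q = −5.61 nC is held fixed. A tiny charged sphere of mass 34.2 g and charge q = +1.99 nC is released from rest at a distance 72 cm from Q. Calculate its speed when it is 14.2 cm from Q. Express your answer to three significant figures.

Only the electrostatic force acts, so mechanical energy is conserved: ½mv² = U₁ − U₂ = kQq(1/r₁ − 1/r₂).
U₁ − U₂ = (8.99×10⁹ N·m²/C²)(-5.61×10⁻⁹ C)(1.99×10⁻⁹ C)(1/0.720 − 1/0.142) = 5.67×10⁻⁷ J.
v = √(2·5.67×10⁻⁷/0.0342) = 5.76×10⁻³ m/s.

5.76×10⁻³ m/s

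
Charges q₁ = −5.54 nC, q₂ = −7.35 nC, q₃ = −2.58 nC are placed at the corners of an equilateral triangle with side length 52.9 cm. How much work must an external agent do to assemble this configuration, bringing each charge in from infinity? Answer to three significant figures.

The assembly work is the sum of pairwise potential energies, U = Σ_{i<j} kqᵢqⱼ/rᵢⱼ.
All three pair separations equal the side length, 0.529 m.
U = (6.92×10⁻⁷) + (2.43×10⁻⁷) + (3.22×10⁻⁷) = 1.26×10⁻⁶ J.

1.26×10⁻⁶ J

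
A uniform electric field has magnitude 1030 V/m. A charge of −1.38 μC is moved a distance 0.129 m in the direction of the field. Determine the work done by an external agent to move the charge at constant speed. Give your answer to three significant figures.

The potential change for a displacement 0.129 m in the direction of the field is ΔV = −Ed = -133 V.
W_ext = qΔV = 1.83×10⁻⁴ J.

1.83×10⁻⁴ J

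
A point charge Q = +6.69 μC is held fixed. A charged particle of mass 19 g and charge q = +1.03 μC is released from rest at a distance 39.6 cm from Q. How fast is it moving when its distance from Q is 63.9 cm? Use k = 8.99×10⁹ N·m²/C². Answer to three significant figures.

Only the electrostatic force acts, so mechanical energy is conserved: ½mv² = U₁ − U₂ = kQq(1/r₁ − 1/r₂).
U₁ − U₂ = (8.99×10⁹ N·m²/C²)(6.69×10⁻⁶ C)(1.03×10⁻⁶ C)(1/0.396 − 1/0.639) = 0.0595 J.
v = √(2·0.0595/0.0190) = 2.50 m/s.

2.50 m/s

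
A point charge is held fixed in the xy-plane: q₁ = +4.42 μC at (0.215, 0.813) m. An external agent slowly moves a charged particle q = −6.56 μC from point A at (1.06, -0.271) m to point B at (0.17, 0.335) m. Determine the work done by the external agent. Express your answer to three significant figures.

-0.353 J

For quasistatic motion the external work equals the change in potential energy: W_ext = qΔV = q(V_B − V_A).
At A: distance to the source charge is 1.37 m; V_A = kq₁/r = 2.89×10⁴ V.
At B: distance to the source charge is 0.480 m; V_B = kq₁/r = 8.28×10⁴ V.
ΔV = V_B − V_A = 5.39×10⁴ V.
W_ext = qΔV = (-6.56×10⁻⁶ C)(5.39×10⁴ V) = -0.353 J.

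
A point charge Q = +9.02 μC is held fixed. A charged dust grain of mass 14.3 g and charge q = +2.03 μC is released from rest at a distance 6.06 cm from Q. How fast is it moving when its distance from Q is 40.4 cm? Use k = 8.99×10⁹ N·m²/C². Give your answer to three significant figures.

Only the electrostatic force acts, so mechanical energy is conserved: ½mv² = U₁ − U₂ = kQq(1/r₁ − 1/r₂).
U₁ − U₂ = (8.99×10⁹ N·m²/C²)(9.02×10⁻⁶ C)(2.03×10⁻⁶ C)(1/0.0606 − 1/0.404) = 2.31 J.
v = √(2·2.31/0.0143) = 18.0 m/s.

18.0 m/s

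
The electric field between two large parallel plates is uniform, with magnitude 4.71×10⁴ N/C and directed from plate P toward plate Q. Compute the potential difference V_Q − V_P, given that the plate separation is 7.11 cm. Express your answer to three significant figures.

In a uniform field, potential decreases in the direction of E: ΔV = −E·d for a displacement d parallel to E.
Going from P to Q is a displacement of 7.11 cm along the field, so V_Q − V_P = −Ed = -3350 V.

-3350 V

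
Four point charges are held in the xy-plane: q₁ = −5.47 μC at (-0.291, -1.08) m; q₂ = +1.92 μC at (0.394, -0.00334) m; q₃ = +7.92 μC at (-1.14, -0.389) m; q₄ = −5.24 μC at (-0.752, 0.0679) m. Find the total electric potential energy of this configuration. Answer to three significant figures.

-0.836 J

The work to assemble the configuration equals its total potential energy, U = Σ kqᵢqⱼ/rᵢⱼ over all pairs.
Pair separations: r₁₂ = 1.28 m, r₁₃ = 1.09 m, r₁₄ = 1.24 m, r₂₃ = 1.58 m, r₂₄ = 1.15 m, r₃₄ = 0.599 m.
Summing all 6 pair terms gives U = -0.836 J.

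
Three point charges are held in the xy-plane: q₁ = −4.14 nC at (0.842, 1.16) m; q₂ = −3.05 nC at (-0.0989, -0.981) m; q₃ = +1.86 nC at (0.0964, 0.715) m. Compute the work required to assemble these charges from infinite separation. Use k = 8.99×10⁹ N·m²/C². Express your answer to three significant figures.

The assembly work is the sum of pairwise potential energies, U = Σ_{i<j} kqᵢqⱼ/rᵢⱼ.
Pair separations: r₁₂ = 2.34 m, r₁₃ = 0.868 m, r₂₃ = 1.71 m.
U = (4.85×10⁻⁸) + (-7.97×10⁻⁸) + (-2.99×10⁻⁸) = -6.11×10⁻⁸ J.

-6.11×10⁻⁸ J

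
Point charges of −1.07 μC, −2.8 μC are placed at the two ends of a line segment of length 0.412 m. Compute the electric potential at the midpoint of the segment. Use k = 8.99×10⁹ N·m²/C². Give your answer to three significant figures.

Electric potential is a scalar, so the contributions from each charge add algebraically: V = Σ kqᵢ/rᵢ.
Each charge is 0.206 m from the midpoint.
V = k[(-1.07×10⁻⁶)/(0.206) + (-2.80×10⁻⁶)/(0.206)] = -1.69×10⁵ V.

-1.69×10⁵ V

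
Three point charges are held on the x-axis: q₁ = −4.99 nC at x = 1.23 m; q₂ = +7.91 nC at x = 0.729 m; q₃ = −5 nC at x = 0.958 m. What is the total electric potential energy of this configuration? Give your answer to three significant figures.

The work to assemble the configuration equals its total potential energy, U = Σ kqᵢqⱼ/rᵢⱼ over all pairs.
Pair separations: r₁₂ = 0.501 m, r₁₃ = 0.272 m, r₂₃ = 0.229 m.
U = (-7.08×10⁻⁷) + (8.25×10⁻⁷) + (-1.55×10⁻⁶) = -1.44×10⁻⁶ J.

-1.44×10⁻⁶ J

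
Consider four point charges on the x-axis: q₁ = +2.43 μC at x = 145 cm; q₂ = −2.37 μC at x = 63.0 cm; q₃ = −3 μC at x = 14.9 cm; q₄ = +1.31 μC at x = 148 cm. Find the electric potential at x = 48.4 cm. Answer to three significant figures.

-1.92×10⁵ V

Electric potential is a scalar, so the contributions from each charge add algebraically: V = Σ kqᵢ/rᵢ.
Distances from the field point to each charge: r₁ = 0.966 m, r₂ = 0.146 m, r₃ = 0.335 m, r₄ = 0.996 m.
V = k[(2.43×10⁻⁶)/(0.966) + (-2.37×10⁻⁶)/(0.146) + (-3.00×10⁻⁶)/(0.335) + (1.31×10⁻⁶)/(0.996)] = -1.92×10⁵ V.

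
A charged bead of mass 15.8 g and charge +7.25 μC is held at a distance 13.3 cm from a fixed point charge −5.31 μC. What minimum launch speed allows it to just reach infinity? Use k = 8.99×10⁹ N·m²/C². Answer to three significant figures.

18.1 m/s

To just escape, total mechanical energy must reach zero at infinity: ½mv²_min + U = 0, so ½mv²_min = −U = |kQq|/r.
|U| = |kQq|/r = (8.99×10⁹ N·m²/C²)(5.31×10⁻⁶)(7.25×10⁻⁶)/(0.133) = 2.60 J.
v_min = √(2|U|/m) = √(2·2.60/0.0158) = 18.1 m/s.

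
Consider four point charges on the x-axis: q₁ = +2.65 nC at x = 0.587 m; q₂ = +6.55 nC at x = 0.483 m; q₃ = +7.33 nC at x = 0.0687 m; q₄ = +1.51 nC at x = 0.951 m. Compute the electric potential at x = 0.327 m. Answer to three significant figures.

The total potential is the scalar sum of each charge's contribution, V = Σ kqᵢ/rᵢ.
Distances from the field point to each charge: r₁ = 0.260 m, r₂ = 0.156 m, r₃ = 0.258 m, r₄ = 0.624 m.
V = k[(2.65×10⁻⁹)/(0.260) + (6.55×10⁻⁹)/(0.156) + (7.33×10⁻⁹)/(0.258) + (1.51×10⁻⁹)/(0.624)] = 746 V.

746 V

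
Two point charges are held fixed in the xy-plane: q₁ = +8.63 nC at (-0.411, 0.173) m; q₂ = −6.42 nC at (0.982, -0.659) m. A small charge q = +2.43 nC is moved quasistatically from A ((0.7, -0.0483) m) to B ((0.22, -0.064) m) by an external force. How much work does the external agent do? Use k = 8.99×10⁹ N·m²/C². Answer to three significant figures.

1.77×10⁻⁷ J

For quasistatic motion the external work equals the change in potential energy: W_ext = qΔV = q(V_B − V_A).
At A: distances to the source charges are 1.13 m, 0.673 m; V_A = Σ kqᵢ/rᵢ = -17.3 V.
At B: distances to the source charges are 0.674 m, 0.967 m; V_B = Σ kqᵢ/rᵢ = 55.4 V.
ΔV = V_B − V_A = 72.7 V.
W_ext = qΔV = (2.43×10⁻⁹ C)(72.7 V) = 1.77×10⁻⁷ J.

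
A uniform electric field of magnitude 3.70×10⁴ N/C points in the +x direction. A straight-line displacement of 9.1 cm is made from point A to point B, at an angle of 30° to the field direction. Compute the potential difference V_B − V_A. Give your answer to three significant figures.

-2920 V

Only the component of displacement along E changes the potential: ΔV = −E·d·cosθ.
ΔV = −(3.70×10⁴ V/m)(0.0910 m)cos30° = -2920 V.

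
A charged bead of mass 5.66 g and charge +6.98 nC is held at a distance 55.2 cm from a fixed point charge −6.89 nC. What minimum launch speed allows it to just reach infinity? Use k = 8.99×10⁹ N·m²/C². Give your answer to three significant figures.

0.0166 m/s

To just escape, total mechanical energy must reach zero at infinity: ½mv²_min + U = 0, so ½mv²_min = −U = |kQq|/r.
|U| = |kQq|/r = (8.99×10⁹ N·m²/C²)(6.89×10⁻⁹)(6.98×10⁻⁹)/(0.552) = 7.83×10⁻⁷ J.
v_min = √(2|U|/m) = √(2·7.83×10⁻⁷/5.66×10⁻³) = 0.0166 m/s.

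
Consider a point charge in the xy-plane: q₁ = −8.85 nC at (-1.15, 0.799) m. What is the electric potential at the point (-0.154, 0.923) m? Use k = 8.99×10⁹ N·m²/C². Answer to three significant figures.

-79.3 V

The total potential is the scalar sum of each charge's contribution, V = Σ kqᵢ/rᵢ.
Distances from the field point to each charge: r₁ = 1.00 m.
V = k[(-8.85×10⁻⁹)/(1.00)] = -79.3 V.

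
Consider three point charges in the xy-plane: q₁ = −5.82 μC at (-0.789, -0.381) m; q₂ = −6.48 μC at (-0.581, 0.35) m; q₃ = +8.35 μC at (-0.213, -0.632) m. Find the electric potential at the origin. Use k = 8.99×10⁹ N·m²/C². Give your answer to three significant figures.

Electric potential is a scalar, so the contributions from each charge add algebraically: V = Σ kqᵢ/rᵢ.
Distances from the field point to each charge: r₁ = 0.876 m, r₂ = 0.678 m, r₃ = 0.667 m.
V = k[(-5.82×10⁻⁶)/(0.876) + (-6.48×10⁻⁶)/(0.678) + (8.35×10⁻⁶)/(0.667)] = -3.30×10⁴ V.

-3.30×10⁴ V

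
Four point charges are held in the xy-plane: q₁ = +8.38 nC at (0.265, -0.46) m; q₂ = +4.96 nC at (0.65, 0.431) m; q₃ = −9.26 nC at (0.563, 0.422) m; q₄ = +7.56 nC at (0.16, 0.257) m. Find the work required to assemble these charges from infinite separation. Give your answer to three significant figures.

The assembly work is the sum of pairwise potential energies, U = Σ_{i<j} kqᵢqⱼ/rᵢⱼ.
Pair separations: r₁₂ = 0.971 m, r₁₃ = 0.931 m, r₁₄ = 0.725 m, r₂₃ = 0.0875 m, r₂₄ = 0.520 m, r₃₄ = 0.435 m.
Summing all 6 pair terms gives U = -5.10×10⁻⁶ J.

-5.10×10⁻⁶ J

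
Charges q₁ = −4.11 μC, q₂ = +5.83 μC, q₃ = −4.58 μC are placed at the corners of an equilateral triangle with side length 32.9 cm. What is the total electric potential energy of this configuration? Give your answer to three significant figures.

The assembly work is the sum of pairwise potential energies, U = Σ_{i<j} kqᵢqⱼ/rᵢⱼ.
All three pair separations equal the side length, 0.329 m.
U = (-0.655) + (0.514) + (-0.730) = -0.870 J.

-0.870 J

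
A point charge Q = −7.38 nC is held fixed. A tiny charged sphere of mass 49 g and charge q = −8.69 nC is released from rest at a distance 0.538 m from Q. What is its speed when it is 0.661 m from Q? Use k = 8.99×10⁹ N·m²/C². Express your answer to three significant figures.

2.85×10⁻³ m/s

Only the electrostatic force acts, so mechanical energy is conserved: ½mv² = U₁ − U₂ = kQq(1/r₁ − 1/r₂).
U₁ − U₂ = (8.99×10⁹ N·m²/C²)(-7.38×10⁻⁹ C)(-8.69×10⁻⁹ C)(1/0.538 − 1/0.661) = 1.99×10⁻⁷ J.
v = √(2·1.99×10⁻⁷/0.0490) = 2.85×10⁻³ m/s.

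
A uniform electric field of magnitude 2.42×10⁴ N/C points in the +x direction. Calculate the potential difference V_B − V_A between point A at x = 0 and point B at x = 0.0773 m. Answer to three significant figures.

-1870 V

In a uniform field, potential decreases in the direction of E: V_B − V_A = −E·Δx.
V_B − V_A = −(2.42×10⁴ V/m)(0.0773 m) = -1870 V.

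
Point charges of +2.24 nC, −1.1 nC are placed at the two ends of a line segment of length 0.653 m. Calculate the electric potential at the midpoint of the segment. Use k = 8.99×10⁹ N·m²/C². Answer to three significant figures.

The total potential is the scalar sum of each charge's contribution, V = Σ kqᵢ/rᵢ.
Each charge is 0.327 m from the midpoint.
V = k[(2.24×10⁻⁹)/(0.327) + (-1.10×10⁻⁹)/(0.327)] = 31.4 V.

31.4 V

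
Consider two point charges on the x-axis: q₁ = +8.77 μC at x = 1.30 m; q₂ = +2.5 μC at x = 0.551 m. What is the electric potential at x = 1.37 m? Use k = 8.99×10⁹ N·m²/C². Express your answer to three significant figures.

The total potential is the scalar sum of each charge's contribution, V = Σ kqᵢ/rᵢ.
Distances from the field point to each charge: r₁ = 0.0700 m, r₂ = 0.819 m.
V = k[(8.77×10⁻⁶)/(0.0700) + (2.50×10⁻⁶)/(0.819)] = 1.15×10⁶ V.

1.15×10⁶ V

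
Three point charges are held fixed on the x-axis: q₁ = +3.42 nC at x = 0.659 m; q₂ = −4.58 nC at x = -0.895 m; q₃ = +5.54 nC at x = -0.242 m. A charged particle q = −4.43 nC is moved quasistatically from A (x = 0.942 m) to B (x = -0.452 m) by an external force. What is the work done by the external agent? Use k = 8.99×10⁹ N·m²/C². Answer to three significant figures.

For quasistatic motion the external work equals the change in potential energy: W_ext = qΔV = q(V_B − V_A).
At A: distances to the source charges are 0.283 m, 1.84 m, 1.18 m; V_A = Σ kqᵢ/rᵢ = 128 V.
At B: distances to the source charges are 1.11 m, 0.443 m, 0.210 m; V_B = Σ kqᵢ/rᵢ = 172 V.
ΔV = V_B − V_A = 43.6 V.
W_ext = qΔV = (-4.43×10⁻⁹ C)(43.6 V) = -1.93×10⁻⁷ J.

-1.93×10⁻⁷ J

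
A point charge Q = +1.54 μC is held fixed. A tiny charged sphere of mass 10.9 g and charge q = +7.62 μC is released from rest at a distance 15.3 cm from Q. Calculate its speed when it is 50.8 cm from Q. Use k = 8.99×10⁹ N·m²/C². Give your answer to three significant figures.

9.40 m/s

Only the electrostatic force acts, so mechanical energy is conserved: ½mv² = U₁ − U₂ = kQq(1/r₁ − 1/r₂).
U₁ − U₂ = (8.99×10⁹ N·m²/C²)(1.54×10⁻⁶ C)(7.62×10⁻⁶ C)(1/0.153 − 1/0.508) = 0.482 J.
v = √(2·0.482/0.0109) = 9.40 m/s.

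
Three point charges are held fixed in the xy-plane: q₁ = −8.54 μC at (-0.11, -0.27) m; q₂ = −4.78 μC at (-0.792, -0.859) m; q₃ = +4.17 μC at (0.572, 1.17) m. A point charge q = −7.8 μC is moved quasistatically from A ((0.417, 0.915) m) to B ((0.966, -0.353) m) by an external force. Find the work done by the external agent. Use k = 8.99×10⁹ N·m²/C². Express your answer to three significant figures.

For quasistatic motion the external work equals the change in potential energy: W_ext = qΔV = q(V_B − V_A).
At A: distances to the source charges are 1.30 m, 2.15 m, 0.298 m; V_A = Σ kqᵢ/rᵢ = 4.64×10⁴ V.
At B: distances to the source charges are 1.08 m, 1.83 m, 1.57 m; V_B = Σ kqᵢ/rᵢ = -7.08×10⁴ V.
ΔV = V_B − V_A = -1.17×10⁵ V.
W_ext = qΔV = (-7.80×10⁻⁶ C)(-1.17×10⁵ V) = 0.914 J.

0.914 J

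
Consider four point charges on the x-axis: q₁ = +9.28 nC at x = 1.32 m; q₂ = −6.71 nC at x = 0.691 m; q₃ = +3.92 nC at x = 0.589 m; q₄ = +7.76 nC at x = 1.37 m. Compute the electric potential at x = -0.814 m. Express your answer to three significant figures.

The total potential is the scalar sum of each charge's contribution, V = Σ kqᵢ/rᵢ.
Distances from the field point to each charge: r₁ = 2.13 m, r₂ = 1.50 m, r₃ = 1.40 m, r₄ = 2.18 m.
V = k[(9.28×10⁻⁹)/(2.13) + (-6.71×10⁻⁹)/(1.50) + (3.92×10⁻⁹)/(1.40) + (7.76×10⁻⁹)/(2.18)] = 56.1 V.

56.1 V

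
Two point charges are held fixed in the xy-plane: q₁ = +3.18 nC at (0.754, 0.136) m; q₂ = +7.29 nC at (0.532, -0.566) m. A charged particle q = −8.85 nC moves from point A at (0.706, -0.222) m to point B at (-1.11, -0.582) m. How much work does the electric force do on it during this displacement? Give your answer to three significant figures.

The work done by the electric force is W_field = −ΔU = −q(V_B − V_A) = q(V_A − V_B).
At A: distances to the source charges are 0.361 m, 0.386 m; V_A = Σ kqᵢ/rᵢ = 249 V.
At B: distances to the source charges are 2.00 m, 1.64 m; V_B = Σ kqᵢ/rᵢ = 54.2 V.
ΔV = V_B − V_A = -195 V.
W_field = −qΔV = −(-8.85×10⁻⁹ C)(-195 V) = -1.73×10⁻⁶ J.

-1.73×10⁻⁶ J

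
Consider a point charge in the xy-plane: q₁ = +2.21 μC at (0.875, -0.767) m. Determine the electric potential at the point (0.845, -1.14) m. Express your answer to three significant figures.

5.31×10⁴ V

The total potential is the scalar sum of each charge's contribution, V = Σ kqᵢ/rᵢ.
Distances from the field point to each charge: r₁ = 0.374 m.
V = k[(2.21×10⁻⁶)/(0.374)] = 5.31×10⁴ V.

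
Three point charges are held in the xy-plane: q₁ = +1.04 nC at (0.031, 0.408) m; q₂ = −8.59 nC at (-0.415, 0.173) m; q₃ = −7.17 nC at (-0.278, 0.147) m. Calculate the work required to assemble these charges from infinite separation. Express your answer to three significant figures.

3.65×10⁻⁶ J

The assembly work is the sum of pairwise potential energies, U = Σ_{i<j} kqᵢqⱼ/rᵢⱼ.
Pair separations: r₁₂ = 0.504 m, r₁₃ = 0.404 m, r₂₃ = 0.139 m.
U = (-1.59×10⁻⁷) + (-1.66×10⁻⁷) + (3.97×10⁻⁶) = 3.65×10⁻⁶ J.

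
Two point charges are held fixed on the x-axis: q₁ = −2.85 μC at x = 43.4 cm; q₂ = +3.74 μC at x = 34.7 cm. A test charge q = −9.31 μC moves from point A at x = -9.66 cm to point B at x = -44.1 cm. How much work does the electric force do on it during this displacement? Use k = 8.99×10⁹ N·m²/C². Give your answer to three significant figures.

-0.131 J

The work done by the electric force is W_field = −ΔU = −q(V_B − V_A) = q(V_A − V_B).
At A: distances to the source charges are 0.531 m, 0.444 m; V_A = Σ kqᵢ/rᵢ = 2.75×10⁴ V.
At B: distances to the source charges are 0.875 m, 0.788 m; V_B = Σ kqᵢ/rᵢ = 1.34×10⁴ V.
ΔV = V_B − V_A = -1.41×10⁴ V.
W_field = −qΔV = −(-9.31×10⁻⁶ C)(-1.41×10⁴ V) = -0.131 J.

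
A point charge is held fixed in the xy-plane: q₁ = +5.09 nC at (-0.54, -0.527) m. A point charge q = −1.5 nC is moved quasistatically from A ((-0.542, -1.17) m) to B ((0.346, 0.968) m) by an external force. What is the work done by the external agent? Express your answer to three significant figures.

For quasistatic motion the external work equals the change in potential energy: W_ext = qΔV = q(V_B − V_A).
At A: distance to the source charge is 0.643 m; V_A = kq₁/r = 71.2 V.
At B: distance to the source charge is 1.74 m; V_B = kq₁/r = 26.3 V.
ΔV = V_B − V_A = -44.8 V.
W_ext = qΔV = (-1.50×10⁻⁹ C)(-44.8 V) = 6.73×10⁻⁸ J.

6.73×10⁻⁸ J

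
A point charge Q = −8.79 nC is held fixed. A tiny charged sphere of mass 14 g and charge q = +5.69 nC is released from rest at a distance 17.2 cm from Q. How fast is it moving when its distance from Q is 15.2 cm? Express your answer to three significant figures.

7.01×10⁻³ m/s

Only the electrostatic force acts, so mechanical energy is conserved: ½mv² = U₁ − U₂ = kQq(1/r₁ − 1/r₂).
U₁ − U₂ = (8.99×10⁹ N·m²/C²)(-8.79×10⁻⁹ C)(5.69×10⁻⁹ C)(1/0.172 − 1/0.152) = 3.44×10⁻⁷ J.
v = √(2·3.44×10⁻⁷/0.0140) = 7.01×10⁻³ m/s.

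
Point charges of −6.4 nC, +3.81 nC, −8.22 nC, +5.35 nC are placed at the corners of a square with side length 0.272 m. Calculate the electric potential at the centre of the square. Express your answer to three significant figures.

The total potential is the scalar sum of each charge's contribution, V = Σ kqᵢ/rᵢ.
The distance from each corner to the centre is a√2/2 = 0.192 m.
V = k[(-6.40×10⁻⁹)/(0.192) + (3.81×10⁻⁹)/(0.192) + (-8.22×10⁻⁹)/(0.192) + (5.35×10⁻⁹)/(0.192)] = -255 V.

-255 V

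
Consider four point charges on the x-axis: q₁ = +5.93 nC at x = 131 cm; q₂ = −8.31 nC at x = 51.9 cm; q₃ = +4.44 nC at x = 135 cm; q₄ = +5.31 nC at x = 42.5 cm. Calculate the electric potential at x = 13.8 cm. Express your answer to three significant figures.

Electric potential is a scalar, so the contributions from each charge add algebraically: V = Σ kqᵢ/rᵢ.
Distances from the field point to each charge: r₁ = 1.17 m, r₂ = 0.381 m, r₃ = 1.21 m, r₄ = 0.287 m.
V = k[(5.93×10⁻⁹)/(1.17) + (-8.31×10⁻⁹)/(0.381) + (4.44×10⁻⁹)/(1.21) + (5.31×10⁻⁹)/(0.287)] = 48.7 V.

48.7 V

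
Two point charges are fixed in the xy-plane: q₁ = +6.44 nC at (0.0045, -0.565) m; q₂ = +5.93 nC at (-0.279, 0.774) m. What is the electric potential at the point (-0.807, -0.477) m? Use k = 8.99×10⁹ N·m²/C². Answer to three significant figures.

The total potential is the scalar sum of each charge's contribution, V = Σ kqᵢ/rᵢ.
Distances from the field point to each charge: r₁ = 0.816 m, r₂ = 1.36 m.
V = k[(6.44×10⁻⁹)/(0.816) + (5.93×10⁻⁹)/(1.36)] = 110 V.

110 V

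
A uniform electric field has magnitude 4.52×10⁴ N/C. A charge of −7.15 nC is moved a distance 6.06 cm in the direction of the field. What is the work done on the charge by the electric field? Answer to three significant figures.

-1.96×10⁻⁵ J

The potential change for a displacement 6.06 cm in the direction of the field is ΔV = −Ed = -2740 V.
W_field = −qΔV = -1.96×10⁻⁵ J.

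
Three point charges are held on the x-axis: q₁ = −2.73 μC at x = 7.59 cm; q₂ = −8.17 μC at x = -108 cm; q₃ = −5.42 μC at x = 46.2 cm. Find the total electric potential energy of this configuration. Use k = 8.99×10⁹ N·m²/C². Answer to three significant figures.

The assembly work is the sum of pairwise potential energies, U = Σ_{i<j} kqᵢqⱼ/rᵢⱼ.
Pair separations: r₁₂ = 1.16 m, r₁₃ = 0.386 m, r₂₃ = 1.54 m.
U = (0.173) + (0.345) + (0.258) = 0.776 J.

0.776 J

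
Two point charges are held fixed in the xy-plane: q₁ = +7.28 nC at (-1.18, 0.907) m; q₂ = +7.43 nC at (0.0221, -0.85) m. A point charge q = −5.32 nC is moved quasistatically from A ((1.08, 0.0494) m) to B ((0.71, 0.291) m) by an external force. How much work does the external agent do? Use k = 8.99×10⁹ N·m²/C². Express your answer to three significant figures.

For quasistatic motion the external work equals the change in potential energy: W_ext = qΔV = q(V_B − V_A).
At A: distances to the source charges are 2.42 m, 1.39 m; V_A = Σ kqᵢ/rᵢ = 75.2 V.
At B: distances to the source charges are 1.99 m, 1.33 m; V_B = Σ kqᵢ/rᵢ = 83.1 V.
ΔV = V_B − V_A = 7.88 V.
W_ext = qΔV = (-5.32×10⁻⁹ C)(7.88 V) = -4.19×10⁻⁸ J.

-4.19×10⁻⁸ J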